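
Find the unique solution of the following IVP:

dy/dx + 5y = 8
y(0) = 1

General solution: y = 8/5 + Ce^(-5x)
Applying y(0) = 1: C = 1 - 8/5 = -3/5
Particular solution: y = 8/5 - (3/5)e^(-5x)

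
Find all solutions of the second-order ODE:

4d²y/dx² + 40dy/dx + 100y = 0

Characteristic equation: 4r² + 40r + 100 = 0
Divide by 4: r² + 10r + 25 = 0
Factored: (r + 5)² = 0
Repeated root: r = -5
General solution: y = (C₁ + C₂x)e^(-5x)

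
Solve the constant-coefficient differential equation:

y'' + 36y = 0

Characteristic equation: r² + 36 = 0
Roots: r = ±6i (complex conjugates)
General solution: y = C₁cos(6x) + C₂sin(6x)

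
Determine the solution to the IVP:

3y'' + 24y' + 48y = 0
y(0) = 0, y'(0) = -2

General solution: y = (C₁ + C₂x)e^(-4x)
Repeated root r = -4
Applying ICs: C₁ = 0, C₂ = -2
Particular solution: y = -2xe^(-4x)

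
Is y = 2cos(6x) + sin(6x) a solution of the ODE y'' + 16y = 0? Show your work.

Verification:
y'' = -72cos(6x) - 36sin(6x)
y'' + 16y ≠ 0 (frequency mismatch: got 36 instead of 16)

No, it is not a solution.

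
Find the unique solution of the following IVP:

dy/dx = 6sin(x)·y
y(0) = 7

General solution: y = Ce^(-6cos(x))
Applying IC y(0) = 7:
Particular solution: y = 7e^(6(1-cos(x)))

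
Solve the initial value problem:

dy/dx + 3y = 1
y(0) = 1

General solution: y = 1/3 + Ce^(-3x)
Applying y(0) = 1: C = 1 - 1/3 = 2/3
Particular solution: y = 1/3 + (2/3)e^(-3x)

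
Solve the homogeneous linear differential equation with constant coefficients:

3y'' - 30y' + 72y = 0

Characteristic equation: 3r² - 30r + 72 = 0
Divide by 3: r² - 10r + 24 = 0
Roots: r = 4, 6 (distinct real)
General solution: y = C₁e^(4x) + C₂e^(6x)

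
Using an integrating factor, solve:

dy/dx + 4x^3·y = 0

Using integrating factor method:

General solution: y = Ce^(-x^4)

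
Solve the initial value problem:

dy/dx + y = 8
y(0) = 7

General solution: y = 8 + Ce^(-x)
Applying y(0) = 7: C = 7 - 8 = -1
Particular solution: y = 8 - e^(-x)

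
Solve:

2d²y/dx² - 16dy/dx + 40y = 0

Characteristic equation: 2r² - 16r + 40 = 0
Divide by 2: r² - 8r + 20 = 0
Roots: r = 4 ± 2i (complex conjugates)
General solution: y = e^(4x)(C₁cos(2x) + C₂sin(2x))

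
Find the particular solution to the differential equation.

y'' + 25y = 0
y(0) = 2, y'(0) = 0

General solution: y = C₁cos(5x) + C₂sin(5x)
Complex roots r = ±5i
Applying ICs: C₁ = 2, C₂ = 0
Particular solution: y = 2cos(5x)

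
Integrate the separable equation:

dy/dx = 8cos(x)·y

Separating variables and integrating:
ln|y| = 8sin(x) + C

General solution: y = Ce^(8sin(x))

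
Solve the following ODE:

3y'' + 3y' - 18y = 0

Characteristic equation: 3r² + 3r - 18 = 0
Divide by 3: r² + r - 6 = 0
Roots: r = 2, -3 (distinct real)
General solution: y = C₁e^(2x) + C₂e^(-3x)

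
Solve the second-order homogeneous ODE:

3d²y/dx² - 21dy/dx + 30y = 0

Characteristic equation: 3r² - 21r + 30 = 0
Divide by 3: r² - 7r + 10 = 0
Roots: r = 5, 2 (distinct real)
General solution: y = C₁e^(5x) + C₂e^(2x)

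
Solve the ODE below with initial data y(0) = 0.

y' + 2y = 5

General solution: y = 5/2 + Ce^(-2x)
Applying y(0) = 0: C = 0 - 5/2 = -5/2
Particular solution: y = 5/2 - (5/2)e^(-2x)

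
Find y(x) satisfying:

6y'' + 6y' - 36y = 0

Characteristic equation: 6r² + 6r - 36 = 0
Divide by 6: r² + r - 6 = 0
Roots: r = 2, -3 (distinct real)
General solution: y = C₁e^(2x) + C₂e^(-3x)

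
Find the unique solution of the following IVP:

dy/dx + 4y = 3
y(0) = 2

General solution: y = 3/4 + Ce^(-4x)
Applying y(0) = 2: C = 2 - 3/4 = 5/4
Particular solution: y = 3/4 + (5/4)e^(-4x)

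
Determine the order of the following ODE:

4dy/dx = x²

The order is 1 (highest derivative is of order 1).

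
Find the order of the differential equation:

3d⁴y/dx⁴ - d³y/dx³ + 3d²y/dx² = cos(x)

The order is 4 (highest derivative is of order 4).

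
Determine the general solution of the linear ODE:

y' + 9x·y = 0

Using integrating factor method:

General solution: y = Ce^(-9x^2/2)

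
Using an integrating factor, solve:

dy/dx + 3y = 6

Using integrating factor method:

General solution: y = 2 + Ce^(-3x)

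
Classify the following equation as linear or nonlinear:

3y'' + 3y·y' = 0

Nonlinear (product y·y')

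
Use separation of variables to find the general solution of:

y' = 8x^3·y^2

Separating variables and integrating:
-1/y = 2x^4 + C

General solution: y^-1 = -2x^4 + C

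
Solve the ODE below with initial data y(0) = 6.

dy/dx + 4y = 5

General solution: y = 5/4 + Ce^(-4x)
Applying y(0) = 6: C = 6 - 5/4 = 19/4
Particular solution: y = 5/4 + (19/4)e^(-4x)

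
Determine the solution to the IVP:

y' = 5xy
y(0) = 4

General solution: y = Ce^(5x²/2)
Applying IC y(0) = 4:
Particular solution: y = 4e^(5x²/2)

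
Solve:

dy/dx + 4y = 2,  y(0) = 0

General solution: y = 1/2 + Ce^(-4x)
Applying y(0) = 0: C = 0 - 1/2 = -1/2
Particular solution: y = 1/2 - (1/2)e^(-4x)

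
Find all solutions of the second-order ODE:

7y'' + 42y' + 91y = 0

Characteristic equation: 7r² + 42r + 91 = 0
Divide by 7: r² + 6r + 13 = 0
Roots: r = -3 ± 2i (complex conjugates)
General solution: y = e^(-3x)(C₁cos(2x) + C₂sin(2x))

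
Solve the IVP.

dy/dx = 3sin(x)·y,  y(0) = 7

General solution: y = Ce^(-3cos(x))
Applying IC y(0) = 7:
Particular solution: y = 7e^(3(1-cos(x)))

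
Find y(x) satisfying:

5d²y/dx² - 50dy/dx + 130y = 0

Characteristic equation: 5r² - 50r + 130 = 0
Divide by 5: r² - 10r + 26 = 0
Roots: r = 5 ± i (complex conjugates)
General solution: y = e^(5x)(C₁cos(x) + C₂sin(x))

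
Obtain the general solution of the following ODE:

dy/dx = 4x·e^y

Separating variables and integrating:
-e^(-y) = 2x² + C

General solution: y = -ln(C - 2x²)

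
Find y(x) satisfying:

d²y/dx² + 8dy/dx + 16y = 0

Characteristic equation: r² + 8r + 16 = 0
Factored: (r + 4)² = 0
Repeated root: r = -4
General solution: y = (C₁ + C₂x)e^(-4x)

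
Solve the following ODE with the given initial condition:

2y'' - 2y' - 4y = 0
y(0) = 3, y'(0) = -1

General solution: y = C₁e^(2x) + C₂e^(-x)
Applying ICs: C₁ = 2/3, C₂ = 7/3
Particular solution: y = (2/3)e^(2x) + (7/3)e^(-x)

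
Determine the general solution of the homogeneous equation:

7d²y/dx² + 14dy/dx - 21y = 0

Characteristic equation: 7r² + 14r - 21 = 0
Divide by 7: r² + 2r - 3 = 0
Roots: r = 1, -3 (distinct real)
General solution: y = C₁e^x + C₂e^(-3x)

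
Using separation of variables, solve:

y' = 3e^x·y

Separating variables and integrating:
ln|y| = 3e^x + C

General solution: y = Ce^(3e^x)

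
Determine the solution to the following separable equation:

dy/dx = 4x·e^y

Separating variables and integrating:
-e^(-y) = 2x² + C

General solution: y = -ln(C - 2x²)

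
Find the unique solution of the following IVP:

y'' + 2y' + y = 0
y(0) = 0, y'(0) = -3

General solution: y = (C₁ + C₂x)e^(-x)
Repeated root r = -1
Applying ICs: C₁ = 0, C₂ = -3
Particular solution: y = -3xe^(-x)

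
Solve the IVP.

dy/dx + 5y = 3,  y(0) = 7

General solution: y = 3/5 + Ce^(-5x)
Applying y(0) = 7: C = 7 - 3/5 = 32/5
Particular solution: y = 3/5 + (32/5)e^(-5x)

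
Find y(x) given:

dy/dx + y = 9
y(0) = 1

General solution: y = 9 + Ce^(-x)
Applying y(0) = 1: C = 1 - 9 = -8
Particular solution: y = 9 - 8e^(-x)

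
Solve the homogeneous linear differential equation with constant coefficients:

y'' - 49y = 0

Characteristic equation: r² - 49 = 0
Roots: r = 7, -7 (distinct real)
General solution: y = C₁e^(7x) + C₂e^(-7x)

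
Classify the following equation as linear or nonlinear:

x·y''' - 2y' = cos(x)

Linear (y and its derivatives appear to the first power only, no products of y terms)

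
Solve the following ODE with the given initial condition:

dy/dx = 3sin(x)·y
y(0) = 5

General solution: y = Ce^(-3cos(x))
Applying IC y(0) = 5:
Particular solution: y = 5e^(3(1-cos(x)))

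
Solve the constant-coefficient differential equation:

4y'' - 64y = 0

Characteristic equation: 4r² - 64 = 0
Divide by 4: r² - 16 = 0
Roots: r = 4, -4 (distinct real)
General solution: y = C₁e^(4x) + C₂e^(-4x)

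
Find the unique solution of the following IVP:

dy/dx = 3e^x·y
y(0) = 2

General solution: y = Ce^(3e^x)
Applying IC y(0) = 2:
Particular solution: y = 2e^(3(e^x - 1))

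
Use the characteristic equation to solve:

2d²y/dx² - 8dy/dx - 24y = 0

Characteristic equation: 2r² - 8r - 24 = 0
Divide by 2: r² - 4r - 12 = 0
Roots: r = 6, -2 (distinct real)
General solution: y = C₁e^(6x) + C₂e^(-2x)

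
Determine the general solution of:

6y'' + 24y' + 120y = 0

Characteristic equation: 6r² + 24r + 120 = 0
Divide by 6: r² + 4r + 20 = 0
Roots: r = -2 ± 4i (complex conjugates)
General solution: y = e^(-2x)(C₁cos(4x) + C₂sin(4x))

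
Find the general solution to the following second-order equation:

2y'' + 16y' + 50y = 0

Characteristic equation: 2r² + 16r + 50 = 0
Divide by 2: r² + 8r + 25 = 0
Roots: r = -4 ± 3i (complex conjugates)
General solution: y = e^(-4x)(C₁cos(3x) + C₂sin(3x))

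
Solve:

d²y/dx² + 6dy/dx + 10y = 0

Characteristic equation: r² + 6r + 10 = 0
Roots: r = -3 ± i (complex conjugates)
General solution: y = e^(-3x)(C₁cos(x) + C₂sin(x))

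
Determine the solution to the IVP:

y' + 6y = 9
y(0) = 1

General solution: y = 3/2 + Ce^(-6x)
Applying y(0) = 1: C = 1 - 3/2 = -1/2
Particular solution: y = 3/2 - (1/2)e^(-6x)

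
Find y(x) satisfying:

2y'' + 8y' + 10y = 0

Characteristic equation: 2r² + 8r + 10 = 0
Divide by 2: r² + 4r + 5 = 0
Roots: r = -2 ± i (complex conjugates)
General solution: y = e^(-2x)(C₁cos(x) + C₂sin(x))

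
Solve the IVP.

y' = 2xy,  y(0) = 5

General solution: y = Ce^(x²)
Applying IC y(0) = 5:
Particular solution: y = 5e^(x²)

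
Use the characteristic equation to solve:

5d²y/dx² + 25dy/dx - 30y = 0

Characteristic equation: 5r² + 25r - 30 = 0
Divide by 5: r² + 5r - 6 = 0
Roots: r = 1, -6 (distinct real)
General solution: y = C₁e^x + C₂e^(-6x)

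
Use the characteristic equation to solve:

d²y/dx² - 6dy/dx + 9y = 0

Characteristic equation: r² - 6r + 9 = 0
Factored: (r - 3)² = 0
Repeated root: r = 3
General solution: y = (C₁ + C₂x)e^(3x)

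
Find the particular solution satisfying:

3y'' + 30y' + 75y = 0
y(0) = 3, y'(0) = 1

General solution: y = (C₁ + C₂x)e^(-5x)
Repeated root r = -5
Applying ICs: C₁ = 3, C₂ = 16
Particular solution: y = (3 + 16x)e^(-5x)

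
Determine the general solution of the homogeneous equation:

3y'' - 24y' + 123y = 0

Characteristic equation: 3r² - 24r + 123 = 0
Divide by 3: r² - 8r + 41 = 0
Roots: r = 4 ± 5i (complex conjugates)
General solution: y = e^(4x)(C₁cos(5x) + C₂sin(5x))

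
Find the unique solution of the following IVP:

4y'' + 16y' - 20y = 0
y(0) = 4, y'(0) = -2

General solution: y = C₁e^x + C₂e^(-5x)
Applying ICs: C₁ = 3, C₂ = 1
Particular solution: y = 3e^x + e^(-5x)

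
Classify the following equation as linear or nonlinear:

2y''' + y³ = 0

Nonlinear (y³ term)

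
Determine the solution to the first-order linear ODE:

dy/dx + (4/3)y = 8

Using integrating factor method:

General solution: y = 6 + Ce^(-4x/3)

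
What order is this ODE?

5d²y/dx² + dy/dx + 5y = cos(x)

The order is 2 (highest derivative is of order 2).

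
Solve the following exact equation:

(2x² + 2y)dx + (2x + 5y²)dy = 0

Verify exactness: ∂M/∂y = ∂N/∂x ✓
Find F(x,y) such that ∂F/∂x = M, ∂F/∂y = N
Solution: 2x³/3 + 2xy + 5y³/3 = C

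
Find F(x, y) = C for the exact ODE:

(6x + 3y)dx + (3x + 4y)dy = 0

Verify exactness: ∂M/∂y = ∂N/∂x ✓
Find F(x,y) such that ∂F/∂x = M, ∂F/∂y = N
Solution: 3x² + 3xy + 2y² = C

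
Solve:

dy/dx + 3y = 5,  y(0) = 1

General solution: y = 5/3 + Ce^(-3x)
Applying y(0) = 1: C = 1 - 5/3 = -2/3
Particular solution: y = 5/3 - (2/3)e^(-3x)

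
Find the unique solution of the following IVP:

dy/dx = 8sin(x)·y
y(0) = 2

General solution: y = Ce^(-8cos(x))
Applying IC y(0) = 2:
Particular solution: y = 2e^(8(1-cos(x)))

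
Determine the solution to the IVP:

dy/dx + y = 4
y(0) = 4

General solution: y = 4 + Ce^(-x)
Applying y(0) = 4: C = 4 - 4 = 0
Particular solution: y = 4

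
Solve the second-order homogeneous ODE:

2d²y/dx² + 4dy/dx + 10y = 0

Characteristic equation: 2r² + 4r + 10 = 0
Divide by 2: r² + 2r + 5 = 0
Roots: r = -1 ± 2i (complex conjugates)
General solution: y = e^(-x)(C₁cos(2x) + C₂sin(2x))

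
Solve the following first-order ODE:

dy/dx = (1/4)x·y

Separating variables and integrating:
ln|y| = x^2/8 + C

General solution: y = Ce^(x^2/8)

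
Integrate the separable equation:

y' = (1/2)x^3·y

Separating variables and integrating:
ln|y| = x^4/8 + C

General solution: y = Ce^(x^4/8)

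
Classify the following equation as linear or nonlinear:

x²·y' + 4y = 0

Linear (y and its derivatives appear to the first power only, no products of y terms)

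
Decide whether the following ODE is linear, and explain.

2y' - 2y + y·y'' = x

Nonlinear (y·y'' term)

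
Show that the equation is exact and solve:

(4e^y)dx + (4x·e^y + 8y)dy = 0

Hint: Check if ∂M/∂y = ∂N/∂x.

Verify exactness: ∂M/∂y = ∂N/∂x ✓
Find F(x,y) such that ∂F/∂x = M, ∂F/∂y = N
Solution: 4x·e^y + 4y² = C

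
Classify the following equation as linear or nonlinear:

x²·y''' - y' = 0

Linear (y and its derivatives appear to the first power only, no products of y terms)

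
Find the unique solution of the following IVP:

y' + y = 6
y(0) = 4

General solution: y = 6 + Ce^(-x)
Applying y(0) = 4: C = 4 - 6 = -2
Particular solution: y = 6 - 2e^(-x)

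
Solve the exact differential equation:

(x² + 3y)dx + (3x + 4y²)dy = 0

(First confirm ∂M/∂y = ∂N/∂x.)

Verify exactness: ∂M/∂y = ∂N/∂x ✓
Find F(x,y) such that ∂F/∂x = M, ∂F/∂y = N
Solution: x³/3 + 3xy + 4y³/3 = C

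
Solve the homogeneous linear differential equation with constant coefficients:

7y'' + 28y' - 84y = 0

Characteristic equation: 7r² + 28r - 84 = 0
Divide by 7: r² + 4r - 12 = 0
Roots: r = 2, -6 (distinct real)
General solution: y = C₁e^(2x) + C₂e^(-6x)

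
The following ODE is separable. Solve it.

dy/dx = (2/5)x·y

Separating variables and integrating:
ln|y| = x^2/5 + C

General solution: y = Ce^(x^2/5)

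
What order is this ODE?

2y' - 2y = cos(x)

The order is 1 (highest derivative is of order 1).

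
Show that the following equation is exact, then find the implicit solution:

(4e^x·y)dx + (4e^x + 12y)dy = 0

Verify exactness: ∂M/∂y = ∂N/∂x ✓
Find F(x,y) such that ∂F/∂x = M, ∂F/∂y = N
Solution: 4e^x·y + 6y² = C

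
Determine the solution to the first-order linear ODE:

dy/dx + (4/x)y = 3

Using integrating factor method:

General solution: y = (3/5)x + Cx^(-4)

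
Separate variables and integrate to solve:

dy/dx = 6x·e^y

Separating variables and integrating:
-e^(-y) = 3x² + C

General solution: y = -ln(C - 3x²)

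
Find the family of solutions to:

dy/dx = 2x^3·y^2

Separating variables and integrating:
-1/y = x^4/2 + C

General solution: y^-1 = (-1/2)x^4 + C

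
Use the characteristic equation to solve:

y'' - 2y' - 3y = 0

Characteristic equation: r² - 2r - 3 = 0
Roots: r = 3, -1 (distinct real)
General solution: y = C₁e^(3x) + C₂e^(-x)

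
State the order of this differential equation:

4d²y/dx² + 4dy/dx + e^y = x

The order is 2 (highest derivative is of order 2).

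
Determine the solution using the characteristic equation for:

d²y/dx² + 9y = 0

Characteristic equation: r² + 9 = 0
Roots: r = ±3i (complex conjugates)
General solution: y = C₁cos(3x) + C₂sin(3x)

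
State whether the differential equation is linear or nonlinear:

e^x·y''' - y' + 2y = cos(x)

Linear (y and its derivatives appear to the first power only, no products of y terms)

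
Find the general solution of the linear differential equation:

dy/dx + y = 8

Using integrating factor method:

General solution: y = 8 + Ce^(-x)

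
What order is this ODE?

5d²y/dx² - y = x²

The order is 2 (highest derivative is of order 2).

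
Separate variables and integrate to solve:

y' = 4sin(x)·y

Separating variables and integrating:
ln|y| = -4cos(x) + C

General solution: y = Ce^(-4cos(x))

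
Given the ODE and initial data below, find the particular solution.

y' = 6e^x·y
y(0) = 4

General solution: y = Ce^(6e^x)
Applying IC y(0) = 4:
Particular solution: y = 4e^(6(e^x - 1))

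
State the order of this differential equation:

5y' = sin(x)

The order is 1 (highest derivative is of order 1).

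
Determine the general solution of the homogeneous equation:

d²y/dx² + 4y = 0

Characteristic equation: r² + 4 = 0
Roots: r = ±2i (complex conjugates)
General solution: y = C₁cos(2x) + C₂sin(2x)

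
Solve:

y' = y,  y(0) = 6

General solution: y = Ce^x
Applying IC y(0) = 6:
Particular solution: y = 6e^x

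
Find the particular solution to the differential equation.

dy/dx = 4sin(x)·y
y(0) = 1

General solution: y = Ce^(-4cos(x))
Applying IC y(0) = 1:
Particular solution: y = e^(4(1-cos(x)))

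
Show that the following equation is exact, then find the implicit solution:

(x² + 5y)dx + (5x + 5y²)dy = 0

Verify exactness: ∂M/∂y = ∂N/∂x ✓
Find F(x,y) such that ∂F/∂x = M, ∂F/∂y = N
Solution: x³/3 + 5xy + 5y³/3 = C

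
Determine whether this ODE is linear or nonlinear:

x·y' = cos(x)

Linear (y and its derivatives appear to the first power only, no products of y terms)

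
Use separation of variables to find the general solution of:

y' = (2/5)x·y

Separating variables and integrating:
ln|y| = x^2/5 + C

General solution: y = Ce^(x^2/5)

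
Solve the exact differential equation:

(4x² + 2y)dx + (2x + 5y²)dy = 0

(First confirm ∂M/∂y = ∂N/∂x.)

Verify exactness: ∂M/∂y = ∂N/∂x ✓
Find F(x,y) such that ∂F/∂x = M, ∂F/∂y = N
Solution: 4x³/3 + 2xy + 5y³/3 = C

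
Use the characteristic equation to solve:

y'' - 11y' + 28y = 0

Characteristic equation: r² - 11r + 28 = 0
Roots: r = 7, 4 (distinct real)
General solution: y = C₁e^(7x) + C₂e^(4x)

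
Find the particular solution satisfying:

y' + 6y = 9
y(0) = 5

General solution: y = 3/2 + Ce^(-6x)
Applying y(0) = 5: C = 5 - 3/2 = 7/2
Particular solution: y = 3/2 + (7/2)e^(-6x)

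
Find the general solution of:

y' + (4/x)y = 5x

Using integrating factor method:

General solution: y = (5/6)x^2 + Cx^(-4)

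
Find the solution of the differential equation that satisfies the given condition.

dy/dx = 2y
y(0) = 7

General solution: y = Ce^(2x)
Applying IC y(0) = 7:
Particular solution: y = 7e^(2x)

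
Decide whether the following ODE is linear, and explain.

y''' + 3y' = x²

Linear (y and its derivatives appear to the first power only, no products of y terms)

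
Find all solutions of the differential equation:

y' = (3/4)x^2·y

Separating variables and integrating:
ln|y| = x^3/4 + C

General solution: y = Ce^(x^3/4)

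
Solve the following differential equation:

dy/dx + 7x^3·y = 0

Using integrating factor method:

General solution: y = Ce^(-7x^4/4)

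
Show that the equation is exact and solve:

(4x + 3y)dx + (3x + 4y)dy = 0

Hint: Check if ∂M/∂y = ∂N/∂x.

Verify exactness: ∂M/∂y = ∂N/∂x ✓
Find F(x,y) such that ∂F/∂x = M, ∂F/∂y = N
Solution: 2x² + 3xy + 2y² = C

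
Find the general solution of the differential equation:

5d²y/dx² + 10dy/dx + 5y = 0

Characteristic equation: 5r² + 10r + 5 = 0
Divide by 5: r² + 2r + 1 = 0
Factored: (r + 1)² = 0
Repeated root: r = -1
General solution: y = (C₁ + C₂x)e^(-x)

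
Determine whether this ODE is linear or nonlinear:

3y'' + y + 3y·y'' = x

Nonlinear (y·y'' term)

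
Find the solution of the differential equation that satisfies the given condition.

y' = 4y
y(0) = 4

General solution: y = Ce^(4x)
Applying IC y(0) = 4:
Particular solution: y = 4e^(4x)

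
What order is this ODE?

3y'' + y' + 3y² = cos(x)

The order is 2 (highest derivative is of order 2).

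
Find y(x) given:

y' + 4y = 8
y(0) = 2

General solution: y = 2 + Ce^(-4x)
Applying y(0) = 2: C = 2 - 2 = 0
Particular solution: y = 2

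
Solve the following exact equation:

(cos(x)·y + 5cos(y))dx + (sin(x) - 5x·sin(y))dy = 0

Verify exactness: ∂M/∂y = ∂N/∂x ✓
Find F(x,y) such that ∂F/∂x = M, ∂F/∂y = N
Solution: sin(x)·y + 5x·cos(y) = C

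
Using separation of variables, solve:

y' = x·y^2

Separating variables and integrating:
-1/y = x^2/2 + C

General solution: y^-1 = (-1/2)x^2 + C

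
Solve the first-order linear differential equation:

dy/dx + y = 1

Using integrating factor method:

General solution: y = 1 + Ce^(-x)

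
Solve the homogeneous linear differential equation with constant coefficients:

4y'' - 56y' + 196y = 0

Characteristic equation: 4r² - 56r + 196 = 0
Divide by 4: r² - 14r + 49 = 0
Factored: (r - 7)² = 0
Repeated root: r = 7
General solution: y = (C₁ + C₂x)e^(7x)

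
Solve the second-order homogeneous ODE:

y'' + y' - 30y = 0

Characteristic equation: r² + r - 30 = 0
Roots: r = 5, -6 (distinct real)
General solution: y = C₁e^(5x) + C₂e^(-6x)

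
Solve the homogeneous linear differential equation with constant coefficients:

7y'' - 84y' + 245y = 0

Characteristic equation: 7r² - 84r + 245 = 0
Divide by 7: r² - 12r + 35 = 0
Roots: r = 7, 5 (distinct real)
General solution: y = C₁e^(7x) + C₂e^(5x)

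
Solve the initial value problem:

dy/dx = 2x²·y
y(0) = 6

General solution: y = Ce^(2x³/3)
Applying IC y(0) = 6:
Particular solution: y = 6e^(2x³/3)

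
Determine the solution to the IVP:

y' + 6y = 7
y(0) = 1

General solution: y = 7/6 + Ce^(-6x)
Applying y(0) = 1: C = 1 - 7/6 = -1/6
Particular solution: y = 7/6 - (1/6)e^(-6x)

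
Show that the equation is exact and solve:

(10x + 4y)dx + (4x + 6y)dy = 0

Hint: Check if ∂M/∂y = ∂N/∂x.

Verify exactness: ∂M/∂y = ∂N/∂x ✓
Find F(x,y) such that ∂F/∂x = M, ∂F/∂y = N
Solution: 5x² + 4xy + 3y² = C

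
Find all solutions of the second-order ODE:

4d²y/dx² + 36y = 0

Characteristic equation: 4r² + 36 = 0
Divide by 4: r² + 9 = 0
Roots: r = ±3i (complex conjugates)
General solution: y = C₁cos(3x) + C₂sin(3x)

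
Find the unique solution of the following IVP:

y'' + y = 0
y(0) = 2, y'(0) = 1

General solution: y = C₁cos(x) + C₂sin(x)
Complex roots r = ±i
Applying ICs: C₁ = 2, C₂ = 1
Particular solution: y = 2cos(x) + sin(x)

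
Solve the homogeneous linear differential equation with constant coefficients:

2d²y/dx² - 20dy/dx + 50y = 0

Characteristic equation: 2r² - 20r + 50 = 0
Divide by 2: r² - 10r + 25 = 0
Factored: (r - 5)² = 0
Repeated root: r = 5
General solution: y = (C₁ + C₂x)e^(5x)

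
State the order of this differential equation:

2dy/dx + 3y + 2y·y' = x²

The order is 1 (highest derivative is of order 1).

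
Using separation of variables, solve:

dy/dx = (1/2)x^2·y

Separating variables and integrating:
ln|y| = x^3/6 + C

General solution: y = Ce^(x^3/6)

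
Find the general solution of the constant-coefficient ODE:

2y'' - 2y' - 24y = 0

Characteristic equation: 2r² - 2r - 24 = 0
Divide by 2: r² - r - 12 = 0
Roots: r = 4, -3 (distinct real)
General solution: y = C₁e^(4x) + C₂e^(-3x)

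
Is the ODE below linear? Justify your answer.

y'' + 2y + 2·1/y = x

No. Nonlinear (1/y term)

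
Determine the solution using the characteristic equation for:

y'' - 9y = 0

Characteristic equation: r² - 9 = 0
Roots: r = 3, -3 (distinct real)
General solution: y = C₁e^(3x) + C₂e^(-3x)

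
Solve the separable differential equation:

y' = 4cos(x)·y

Separating variables and integrating:
ln|y| = 4sin(x) + C

General solution: y = Ce^(4sin(x))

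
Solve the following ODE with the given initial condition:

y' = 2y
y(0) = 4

General solution: y = Ce^(2x)
Applying IC y(0) = 4:
Particular solution: y = 4e^(2x)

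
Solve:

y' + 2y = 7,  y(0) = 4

General solution: y = 7/2 + Ce^(-2x)
Applying y(0) = 4: C = 4 - 7/2 = 1/2
Particular solution: y = 7/2 + (1/2)e^(-2x)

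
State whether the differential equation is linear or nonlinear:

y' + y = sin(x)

Linear (y and its derivatives appear to the first power only, no products of y terms)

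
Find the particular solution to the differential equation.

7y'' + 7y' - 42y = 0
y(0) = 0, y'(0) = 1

General solution: y = C₁e^(2x) + C₂e^(-3x)
Applying ICs: C₁ = 1/5, C₂ = -1/5
Particular solution: y = (1/5)e^(2x) - (1/5)e^(-3x)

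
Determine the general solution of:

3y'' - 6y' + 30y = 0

Characteristic equation: 3r² - 6r + 30 = 0
Divide by 3: r² - 2r + 10 = 0
Roots: r = 1 ± 3i (complex conjugates)
General solution: y = e^x(C₁cos(3x) + C₂sin(3x))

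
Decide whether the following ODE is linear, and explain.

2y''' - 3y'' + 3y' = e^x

Linear (y and its derivatives appear to the first power only, no products of y terms)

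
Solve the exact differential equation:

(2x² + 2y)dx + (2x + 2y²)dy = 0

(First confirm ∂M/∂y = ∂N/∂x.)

Verify exactness: ∂M/∂y = ∂N/∂x ✓
Find F(x,y) such that ∂F/∂x = M, ∂F/∂y = N
Solution: 2x³/3 + 2xy + 2y³/3 = C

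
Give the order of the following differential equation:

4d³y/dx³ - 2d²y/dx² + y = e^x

The order is 3 (highest derivative is of order 3).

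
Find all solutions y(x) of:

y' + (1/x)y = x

Using integrating factor method:

General solution: y = (1/3)x^2 + C/x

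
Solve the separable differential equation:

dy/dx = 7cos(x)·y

Separating variables and integrating:
ln|y| = 7sin(x) + C

General solution: y = Ce^(7sin(x))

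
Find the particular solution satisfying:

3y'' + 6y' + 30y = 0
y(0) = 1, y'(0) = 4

General solution: y = e^(-x)(C₁cos(3x) + C₂sin(3x))
Complex roots r = -1 ± 3i
Applying ICs: C₁ = 1, C₂ = 5/3
Particular solution: y = e^(-x)(cos(3x) + (5/3)sin(3x))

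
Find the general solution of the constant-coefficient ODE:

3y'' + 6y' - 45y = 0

Characteristic equation: 3r² + 6r - 45 = 0
Divide by 3: r² + 2r - 15 = 0
Roots: r = 3, -5 (distinct real)
General solution: y = C₁e^(3x) + C₂e^(-5x)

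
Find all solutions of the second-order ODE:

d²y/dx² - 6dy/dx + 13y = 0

Characteristic equation: r² - 6r + 13 = 0
Roots: r = 3 ± 2i (complex conjugates)
General solution: y = e^(3x)(C₁cos(2x) + C₂sin(2x))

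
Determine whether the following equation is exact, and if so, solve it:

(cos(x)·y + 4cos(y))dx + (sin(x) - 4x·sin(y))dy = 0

Verify exactness: ∂M/∂y = ∂N/∂x ✓
Find F(x,y) such that ∂F/∂x = M, ∂F/∂y = N
Solution: sin(x)·y + 4x·cos(y) = C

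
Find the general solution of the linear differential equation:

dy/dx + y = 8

Using integrating factor method:

General solution: y = 8 + Ce^(-x)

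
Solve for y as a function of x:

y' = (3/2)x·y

Separating variables and integrating:
ln|y| = 3x^2/4 + C

General solution: y = Ce^(3x^2/4)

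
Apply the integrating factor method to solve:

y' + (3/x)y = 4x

Using integrating factor method:

General solution: y = (4/5)x^2 + Cx^(-3)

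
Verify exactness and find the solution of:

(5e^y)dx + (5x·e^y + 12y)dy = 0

Verify exactness: ∂M/∂y = ∂N/∂x ✓
Find F(x,y) such that ∂F/∂x = M, ∂F/∂y = N
Solution: 5x·e^y + 6y² = C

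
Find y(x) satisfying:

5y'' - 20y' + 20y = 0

Characteristic equation: 5r² - 20r + 20 = 0
Divide by 5: r² - 4r + 4 = 0
Factored: (r - 2)² = 0
Repeated root: r = 2
General solution: y = (C₁ + C₂x)e^(2x)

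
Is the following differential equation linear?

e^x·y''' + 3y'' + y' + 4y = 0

Yes. Linear (y and its derivatives appear to the first power only, no products of y terms)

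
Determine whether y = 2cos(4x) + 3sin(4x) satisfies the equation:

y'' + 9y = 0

Verification:
y'' = -32cos(4x) - 48sin(4x)
y'' + 9y ≠ 0 (frequency mismatch: got 16 instead of 9)

No, it is not a solution.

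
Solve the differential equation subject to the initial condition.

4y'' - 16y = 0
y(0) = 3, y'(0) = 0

General solution: y = C₁e^(2x) + C₂e^(-2x)
Applying ICs: C₁ = 3/2, C₂ = 3/2
Particular solution: y = (3/2)e^(2x) + (3/2)e^(-2x)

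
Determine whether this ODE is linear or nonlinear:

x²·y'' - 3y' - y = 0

Linear (y and its derivatives appear to the first power only, no products of y terms)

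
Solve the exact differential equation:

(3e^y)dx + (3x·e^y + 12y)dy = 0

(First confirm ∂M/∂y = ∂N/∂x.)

Verify exactness: ∂M/∂y = ∂N/∂x ✓
Find F(x,y) such that ∂F/∂x = M, ∂F/∂y = N
Solution: 3x·e^y + 6y² = C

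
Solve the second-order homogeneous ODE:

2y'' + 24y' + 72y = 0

Characteristic equation: 2r² + 24r + 72 = 0
Divide by 2: r² + 12r + 36 = 0
Factored: (r + 6)² = 0
Repeated root: r = -6
General solution: y = (C₁ + C₂x)e^(-6x)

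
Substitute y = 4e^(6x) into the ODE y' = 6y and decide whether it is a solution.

Verification:
y = 4e^(6x)
y' = 24e^(6x)
6y = 24e^(6x)
y' = 6y ✓

Yes, it is a solution.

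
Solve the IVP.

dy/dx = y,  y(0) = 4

General solution: y = Ce^x
Applying IC y(0) = 4:
Particular solution: y = 4e^x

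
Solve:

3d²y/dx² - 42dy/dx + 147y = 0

Characteristic equation: 3r² - 42r + 147 = 0
Divide by 3: r² - 14r + 49 = 0
Factored: (r - 7)² = 0
Repeated root: r = 7
General solution: y = (C₁ + C₂x)e^(7x)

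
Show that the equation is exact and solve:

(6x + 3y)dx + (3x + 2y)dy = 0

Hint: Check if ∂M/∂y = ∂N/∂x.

Verify exactness: ∂M/∂y = ∂N/∂x ✓
Find F(x,y) such that ∂F/∂x = M, ∂F/∂y = N
Solution: 3x² + 3xy + y² = C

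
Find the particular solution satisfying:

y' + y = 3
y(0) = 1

General solution: y = 3 + Ce^(-x)
Applying y(0) = 1: C = 1 - 3 = -2
Particular solution: y = 3 - 2e^(-x)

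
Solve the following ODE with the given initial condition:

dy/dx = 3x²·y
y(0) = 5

General solution: y = Ce^(x³)
Applying IC y(0) = 5:
Particular solution: y = 5e^(x³)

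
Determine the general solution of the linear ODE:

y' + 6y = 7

Using integrating factor method:

General solution: y = 7/6 + Ce^(-6x)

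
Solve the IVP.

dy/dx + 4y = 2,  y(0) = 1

General solution: y = 1/2 + Ce^(-4x)
Applying y(0) = 1: C = 1 - 1/2 = 1/2
Particular solution: y = 1/2 + (1/2)e^(-4x)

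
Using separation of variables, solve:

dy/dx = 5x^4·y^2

Separating variables and integrating:
-1/y = x^5 + C

General solution: y^-1 = -x^5 + C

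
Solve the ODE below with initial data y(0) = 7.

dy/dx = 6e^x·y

General solution: y = Ce^(6e^x)
Applying IC y(0) = 7:
Particular solution: y = 7e^(6(e^x - 1))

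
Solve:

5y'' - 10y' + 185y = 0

Characteristic equation: 5r² - 10r + 185 = 0
Divide by 5: r² - 2r + 37 = 0
Roots: r = 1 ± 6i (complex conjugates)
General solution: y = e^x(C₁cos(6x) + C₂sin(6x))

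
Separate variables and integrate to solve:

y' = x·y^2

Separating variables and integrating:
-1/y = x^2/2 + C

General solution: y^-1 = (-1/2)x^2 + C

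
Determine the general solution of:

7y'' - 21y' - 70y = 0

Characteristic equation: 7r² - 21r - 70 = 0
Divide by 7: r² - 3r - 10 = 0
Roots: r = 5, -2 (distinct real)
General solution: y = C₁e^(5x) + C₂e^(-2x)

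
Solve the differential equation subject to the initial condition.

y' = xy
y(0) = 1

General solution: y = Ce^(x²/2)
Applying IC y(0) = 1:
Particular solution: y = e^(x²/2)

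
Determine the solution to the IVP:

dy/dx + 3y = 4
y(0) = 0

General solution: y = 4/3 + Ce^(-3x)
Applying y(0) = 0: C = 0 - 4/3 = -4/3
Particular solution: y = 4/3 - (4/3)e^(-3x)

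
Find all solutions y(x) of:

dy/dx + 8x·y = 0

Using integrating factor method:

General solution: y = Ce^(-4x^2)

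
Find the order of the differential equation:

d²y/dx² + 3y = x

The order is 2 (highest derivative is of order 2).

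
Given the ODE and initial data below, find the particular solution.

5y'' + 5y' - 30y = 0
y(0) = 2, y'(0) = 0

General solution: y = C₁e^(2x) + C₂e^(-3x)
Applying ICs: C₁ = 6/5, C₂ = 4/5
Particular solution: y = (6/5)e^(2x) + (4/5)e^(-3x)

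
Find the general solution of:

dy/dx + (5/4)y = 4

Using integrating factor method:

General solution: y = 16/5 + Ce^(-5x/4)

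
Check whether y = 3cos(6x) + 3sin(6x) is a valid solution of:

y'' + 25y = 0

Verification:
y'' = -108cos(6x) - 108sin(6x)
y'' + 25y ≠ 0 (frequency mismatch: got 36 instead of 25)

No, it is not a solution.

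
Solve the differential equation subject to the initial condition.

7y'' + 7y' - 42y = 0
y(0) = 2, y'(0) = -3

General solution: y = C₁e^(2x) + C₂e^(-3x)
Applying ICs: C₁ = 3/5, C₂ = 7/5
Particular solution: y = (3/5)e^(2x) + (7/5)e^(-3x)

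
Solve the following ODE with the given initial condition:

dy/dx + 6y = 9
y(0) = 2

General solution: y = 3/2 + Ce^(-6x)
Applying y(0) = 2: C = 2 - 3/2 = 1/2
Particular solution: y = 3/2 + (1/2)e^(-6x)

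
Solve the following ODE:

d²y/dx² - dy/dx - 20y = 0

Characteristic equation: r² - r - 20 = 0
Roots: r = 5, -4 (distinct real)
General solution: y = C₁e^(5x) + C₂e^(-4x)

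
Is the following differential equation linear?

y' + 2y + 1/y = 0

No. Nonlinear (1/y term)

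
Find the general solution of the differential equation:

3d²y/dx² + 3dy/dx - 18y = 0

Characteristic equation: 3r² + 3r - 18 = 0
Divide by 3: r² + r - 6 = 0
Roots: r = 2, -3 (distinct real)
General solution: y = C₁e^(2x) + C₂e^(-3x)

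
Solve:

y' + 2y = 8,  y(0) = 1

General solution: y = 4 + Ce^(-2x)
Applying y(0) = 1: C = 1 - 4 = -3
Particular solution: y = 4 - 3e^(-2x)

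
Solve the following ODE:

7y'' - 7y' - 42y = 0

Characteristic equation: 7r² - 7r - 42 = 0
Divide by 7: r² - r - 6 = 0
Roots: r = 3, -2 (distinct real)
General solution: y = C₁e^(3x) + C₂e^(-2x)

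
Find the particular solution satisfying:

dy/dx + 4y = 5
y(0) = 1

General solution: y = 5/4 + Ce^(-4x)
Applying y(0) = 1: C = 1 - 5/4 = -1/4
Particular solution: y = 5/4 - (1/4)e^(-4x)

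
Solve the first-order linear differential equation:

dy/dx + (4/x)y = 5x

Using integrating factor method:

General solution: y = (5/6)x^2 + Cx^(-4)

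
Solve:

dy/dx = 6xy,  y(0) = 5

General solution: y = Ce^(3x²)
Applying IC y(0) = 5:
Particular solution: y = 5e^(3x²)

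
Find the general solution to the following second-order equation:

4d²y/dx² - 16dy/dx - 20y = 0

Characteristic equation: 4r² - 16r - 20 = 0
Divide by 4: r² - 4r - 5 = 0
Roots: r = 5, -1 (distinct real)
General solution: y = C₁e^(5x) + C₂e^(-x)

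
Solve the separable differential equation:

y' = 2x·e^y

Separating variables and integrating:
-e^(-y) = x² + C

General solution: y = -ln(C - x²)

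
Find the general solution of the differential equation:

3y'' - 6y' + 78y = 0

Characteristic equation: 3r² - 6r + 78 = 0
Divide by 3: r² - 2r + 26 = 0
Roots: r = 1 ± 5i (complex conjugates)
General solution: y = e^x(C₁cos(5x) + C₂sin(5x))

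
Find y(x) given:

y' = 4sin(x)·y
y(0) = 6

General solution: y = Ce^(-4cos(x))
Applying IC y(0) = 6:
Particular solution: y = 6e^(4(1-cos(x)))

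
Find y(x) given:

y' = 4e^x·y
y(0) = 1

General solution: y = Ce^(4e^x)
Applying IC y(0) = 1:
Particular solution: y = e^(4(e^x - 1))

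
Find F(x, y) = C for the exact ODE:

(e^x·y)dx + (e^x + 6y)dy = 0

Verify exactness: ∂M/∂y = ∂N/∂x ✓
Find F(x,y) such that ∂F/∂x = M, ∂F/∂y = N
Solution: e^x·y + 3y² = C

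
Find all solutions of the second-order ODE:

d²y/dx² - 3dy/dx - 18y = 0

Characteristic equation: r² - 3r - 18 = 0
Roots: r = 6, -3 (distinct real)
General solution: y = C₁e^(6x) + C₂e^(-3x)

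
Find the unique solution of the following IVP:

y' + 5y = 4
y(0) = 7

General solution: y = 4/5 + Ce^(-5x)
Applying y(0) = 7: C = 7 - 4/5 = 31/5
Particular solution: y = 4/5 + (31/5)e^(-5x)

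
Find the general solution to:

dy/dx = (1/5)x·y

Separating variables and integrating:
ln|y| = x^2/10 + C

General solution: y = Ce^(x^2/10)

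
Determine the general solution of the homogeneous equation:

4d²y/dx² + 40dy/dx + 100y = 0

Characteristic equation: 4r² + 40r + 100 = 0
Divide by 4: r² + 10r + 25 = 0
Factored: (r + 5)² = 0
Repeated root: r = -5
General solution: y = (C₁ + C₂x)e^(-5x)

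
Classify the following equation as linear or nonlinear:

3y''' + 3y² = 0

Nonlinear (y² term)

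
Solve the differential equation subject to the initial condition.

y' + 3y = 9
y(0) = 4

General solution: y = 3 + Ce^(-3x)
Applying y(0) = 4: C = 4 - 3 = 1
Particular solution: y = 3 + e^(-3x)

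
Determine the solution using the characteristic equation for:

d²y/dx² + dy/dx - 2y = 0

Characteristic equation: r² + r - 2 = 0
Roots: r = 1, -2 (distinct real)
General solution: y = C₁e^x + C₂e^(-2x)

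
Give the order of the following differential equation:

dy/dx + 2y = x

The order is 1 (highest derivative is of order 1).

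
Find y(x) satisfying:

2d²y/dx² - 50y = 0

Characteristic equation: 2r² - 50 = 0
Divide by 2: r² - 25 = 0
Roots: r = 5, -5 (distinct real)
General solution: y = C₁e^(5x) + C₂e^(-5x)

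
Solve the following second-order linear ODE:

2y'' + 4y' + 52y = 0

Characteristic equation: 2r² + 4r + 52 = 0
Divide by 2: r² + 2r + 26 = 0
Roots: r = -1 ± 5i (complex conjugates)
General solution: y = e^(-x)(C₁cos(5x) + C₂sin(5x))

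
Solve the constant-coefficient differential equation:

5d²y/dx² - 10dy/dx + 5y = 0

Characteristic equation: 5r² - 10r + 5 = 0
Divide by 5: r² - 2r + 1 = 0
Factored: (r - 1)² = 0
Repeated root: r = 1
General solution: y = (C₁ + C₂x)e^x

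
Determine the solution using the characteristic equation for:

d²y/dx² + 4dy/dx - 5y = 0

Characteristic equation: r² + 4r - 5 = 0
Roots: r = 1, -5 (distinct real)
General solution: y = C₁e^x + C₂e^(-5x)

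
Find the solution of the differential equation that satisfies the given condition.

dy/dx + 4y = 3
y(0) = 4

General solution: y = 3/4 + Ce^(-4x)
Applying y(0) = 4: C = 4 - 3/4 = 13/4
Particular solution: y = 3/4 + (13/4)e^(-4x)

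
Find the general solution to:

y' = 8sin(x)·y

Separating variables and integrating:
ln|y| = -8cos(x) + C

General solution: y = Ce^(-8cos(x))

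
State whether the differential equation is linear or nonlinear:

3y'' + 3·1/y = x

Nonlinear (1/y term)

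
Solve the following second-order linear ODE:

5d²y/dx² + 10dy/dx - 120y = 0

Characteristic equation: 5r² + 10r - 120 = 0
Divide by 5: r² + 2r - 24 = 0
Roots: r = 4, -6 (distinct real)
General solution: y = C₁e^(4x) + C₂e^(-6x)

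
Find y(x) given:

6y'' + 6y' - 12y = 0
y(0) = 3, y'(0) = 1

General solution: y = C₁e^x + C₂e^(-2x)
Applying ICs: C₁ = 7/3, C₂ = 2/3
Particular solution: y = (7/3)e^x + (2/3)e^(-2x)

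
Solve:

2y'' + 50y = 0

Characteristic equation: 2r² + 50 = 0
Divide by 2: r² + 25 = 0
Roots: r = ±5i (complex conjugates)
General solution: y = C₁cos(5x) + C₂sin(5x)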